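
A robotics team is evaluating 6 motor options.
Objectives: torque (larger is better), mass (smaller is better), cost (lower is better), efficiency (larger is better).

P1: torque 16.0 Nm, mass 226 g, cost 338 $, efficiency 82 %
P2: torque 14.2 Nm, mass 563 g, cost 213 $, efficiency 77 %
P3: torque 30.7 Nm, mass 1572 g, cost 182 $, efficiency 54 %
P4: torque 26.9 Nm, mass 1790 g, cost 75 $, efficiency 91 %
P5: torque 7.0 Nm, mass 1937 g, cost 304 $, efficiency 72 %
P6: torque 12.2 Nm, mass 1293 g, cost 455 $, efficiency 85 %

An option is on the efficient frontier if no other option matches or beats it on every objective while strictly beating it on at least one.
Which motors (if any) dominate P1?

none

P2: worse on torque (14.2 vs 16.0).
P3: worse on mass (1572 vs 226).
P4: worse on mass (1790 vs 226).
P5: worse on torque (7.0 vs 16.0).
P6: worse on torque (12.2 vs 16.0).
No option dominates P1.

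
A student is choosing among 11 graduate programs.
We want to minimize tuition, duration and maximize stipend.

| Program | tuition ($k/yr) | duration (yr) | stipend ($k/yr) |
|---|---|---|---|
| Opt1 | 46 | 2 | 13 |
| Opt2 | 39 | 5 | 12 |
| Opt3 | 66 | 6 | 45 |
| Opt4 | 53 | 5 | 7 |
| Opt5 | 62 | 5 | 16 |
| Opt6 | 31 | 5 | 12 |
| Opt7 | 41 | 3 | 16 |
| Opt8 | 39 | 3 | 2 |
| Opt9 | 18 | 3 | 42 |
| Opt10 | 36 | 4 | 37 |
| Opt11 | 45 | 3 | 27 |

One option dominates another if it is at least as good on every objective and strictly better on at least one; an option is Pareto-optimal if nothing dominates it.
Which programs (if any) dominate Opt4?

Opt1: tuition 46≤53, duration 2≤5, stipend 13≥7 — dominates Opt4.
Opt2: tuition 39≤53, duration 5≤5, stipend 12≥7 — dominates Opt4.
Opt6: tuition 31≤53, duration 5≤5, stipend 12≥7 — dominates Opt4.
Opt7: tuition 41≤53, duration 3≤5, stipend 16≥7 — dominates Opt4.
Opt9: tuition 18≤53, duration 3≤5, stipend 42≥7 — dominates Opt4.
Opt10: tuition 36≤53, duration 4≤5, stipend 37≥7 — dominates Opt4.
Opt11: tuition 45≤53, duration 3≤5, stipend 27≥7 — dominates Opt4.
Others (Opt3, Opt5, Opt8) are each worse than Opt4 on at least one objective.

Opt1, Opt2, Opt6, Opt7, Opt9, Opt10, Opt11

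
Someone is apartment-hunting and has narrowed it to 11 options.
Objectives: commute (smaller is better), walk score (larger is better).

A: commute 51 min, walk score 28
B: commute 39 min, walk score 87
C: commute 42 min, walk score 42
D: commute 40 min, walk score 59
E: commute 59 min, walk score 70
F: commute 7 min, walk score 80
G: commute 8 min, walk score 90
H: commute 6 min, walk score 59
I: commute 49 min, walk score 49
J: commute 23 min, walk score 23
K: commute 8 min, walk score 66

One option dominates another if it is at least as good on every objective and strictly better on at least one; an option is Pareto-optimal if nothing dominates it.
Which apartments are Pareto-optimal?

A: dominated by B (commute 39≤51, walk score 87≥28).
B: dominated by G (commute 8≤39, walk score 90≥87).
C: dominated by B (commute 39≤42, walk score 87≥42).
D: dominated by B (commute 39≤40, walk score 87≥59).
E: dominated by B (commute 39≤59, walk score 87≥70).
F: not dominated.
G: not dominated (best walk score).
H: not dominated (best commute).
I: dominated by B (commute 39≤49, walk score 87≥49).
J: dominated by F (commute 7≤23, walk score 80≥23).
K: dominated by F (commute 7≤8, walk score 80≥66).

F, G, H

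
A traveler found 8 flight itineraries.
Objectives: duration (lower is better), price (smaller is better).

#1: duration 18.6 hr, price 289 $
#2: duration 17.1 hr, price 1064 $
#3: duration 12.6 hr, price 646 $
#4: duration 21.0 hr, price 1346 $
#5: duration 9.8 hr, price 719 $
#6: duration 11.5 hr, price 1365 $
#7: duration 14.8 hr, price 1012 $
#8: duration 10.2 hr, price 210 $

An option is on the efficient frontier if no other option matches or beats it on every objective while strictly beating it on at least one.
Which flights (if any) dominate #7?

#3, #5, #8

#3: duration 12.6≤14.8, price 646≤1012 — dominates #7.
#5: duration 9.8≤14.8, price 719≤1012 — dominates #7.
#8: duration 10.2≤14.8, price 210≤1012 — dominates #7.
Others (#1, #2, #4, #6) are each worse than #7 on at least one objective.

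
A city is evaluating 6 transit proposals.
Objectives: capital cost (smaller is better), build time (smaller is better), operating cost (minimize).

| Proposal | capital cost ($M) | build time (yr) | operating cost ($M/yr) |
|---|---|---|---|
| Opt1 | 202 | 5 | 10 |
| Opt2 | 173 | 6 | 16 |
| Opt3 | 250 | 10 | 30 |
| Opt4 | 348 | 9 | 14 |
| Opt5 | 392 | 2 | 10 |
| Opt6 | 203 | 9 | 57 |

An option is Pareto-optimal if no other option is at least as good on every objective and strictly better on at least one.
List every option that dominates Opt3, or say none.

Opt1, Opt2

Opt1: capital cost 202≤250, build time 5≤10, operating cost 10≤30 — dominates Opt3.
Opt2: capital cost 173≤250, build time 6≤10, operating cost 16≤30 — dominates Opt3.
Others (Opt4, Opt5, Opt6) are each worse than Opt3 on at least one objective.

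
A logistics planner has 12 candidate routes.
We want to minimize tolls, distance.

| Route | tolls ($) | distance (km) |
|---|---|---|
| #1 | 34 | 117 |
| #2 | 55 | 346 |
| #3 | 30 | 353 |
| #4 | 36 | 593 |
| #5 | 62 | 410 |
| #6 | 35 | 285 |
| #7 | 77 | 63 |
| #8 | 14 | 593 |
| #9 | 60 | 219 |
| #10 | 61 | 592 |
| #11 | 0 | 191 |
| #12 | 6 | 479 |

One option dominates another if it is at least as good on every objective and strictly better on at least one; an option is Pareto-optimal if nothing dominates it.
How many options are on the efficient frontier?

3

#1: not dominated.
#2: dominated by #1 (tolls 34≤55, distance 117≤346).
#3: dominated by #11 (tolls 0≤30, distance 191≤353).
#4: dominated by #1 (tolls 34≤36, distance 117≤593).
#5: dominated by #1 (tolls 34≤62, distance 117≤410).
#6: dominated by #1 (tolls 34≤35, distance 117≤285).
#7: not dominated (best distance).
#8: dominated by #11 (tolls 0≤14, distance 191≤593).
#9: dominated by #1 (tolls 34≤60, distance 117≤219).
#10: dominated by #1 (tolls 34≤61, distance 117≤592).
#11: not dominated (best tolls).
#12: dominated by #11 (tolls 0≤6, distance 191≤479).
Pareto-optimal: #1, #7, #11 → 3.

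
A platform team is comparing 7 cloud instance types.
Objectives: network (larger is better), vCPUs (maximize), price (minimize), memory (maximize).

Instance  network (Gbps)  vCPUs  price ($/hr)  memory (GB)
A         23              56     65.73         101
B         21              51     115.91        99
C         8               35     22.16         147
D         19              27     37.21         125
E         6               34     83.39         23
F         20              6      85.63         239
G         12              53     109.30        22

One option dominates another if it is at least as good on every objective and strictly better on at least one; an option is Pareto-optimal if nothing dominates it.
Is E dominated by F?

F vs E: F is worse on vCPUs (6 vs 34), so it does not dominate E.

No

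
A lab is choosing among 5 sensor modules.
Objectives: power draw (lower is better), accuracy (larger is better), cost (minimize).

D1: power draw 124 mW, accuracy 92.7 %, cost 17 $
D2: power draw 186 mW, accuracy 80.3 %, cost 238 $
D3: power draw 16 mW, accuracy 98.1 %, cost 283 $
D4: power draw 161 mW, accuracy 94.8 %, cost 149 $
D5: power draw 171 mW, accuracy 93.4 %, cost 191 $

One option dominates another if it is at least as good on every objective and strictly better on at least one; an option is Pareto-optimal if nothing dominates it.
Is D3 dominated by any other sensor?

D1: worse on power draw (124 vs 16).
D2: worse on power draw (186 vs 16).
D4: worse on power draw (161 vs 16).
D5: worse on power draw (171 vs 16).
No option is at least as good as D3 on every objective and strictly better on one.

No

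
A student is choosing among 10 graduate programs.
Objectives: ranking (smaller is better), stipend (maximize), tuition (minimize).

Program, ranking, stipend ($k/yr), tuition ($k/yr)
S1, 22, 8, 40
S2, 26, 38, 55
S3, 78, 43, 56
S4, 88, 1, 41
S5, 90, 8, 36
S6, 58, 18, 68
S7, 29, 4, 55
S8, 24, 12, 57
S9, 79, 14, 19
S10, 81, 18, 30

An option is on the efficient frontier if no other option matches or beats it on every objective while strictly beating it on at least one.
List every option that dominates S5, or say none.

S9: ranking 79≤90, stipend 14≥8, tuition 19≤36 — dominates S5.
S10: ranking 81≤90, stipend 18≥8, tuition 30≤36 — dominates S5.
Others (S1, S2, S3, S4, S6, S7, S8) are each worse than S5 on at least one objective.

S9, S10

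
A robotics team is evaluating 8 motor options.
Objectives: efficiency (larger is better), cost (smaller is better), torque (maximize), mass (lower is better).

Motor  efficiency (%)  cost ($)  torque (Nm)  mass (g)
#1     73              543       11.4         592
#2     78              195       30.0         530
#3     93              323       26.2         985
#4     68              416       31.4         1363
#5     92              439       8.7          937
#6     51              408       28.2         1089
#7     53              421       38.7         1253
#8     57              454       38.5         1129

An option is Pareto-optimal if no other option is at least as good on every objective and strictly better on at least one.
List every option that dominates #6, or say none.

#2

#2: efficiency 78≥51, cost 195≤408, torque 30.0≥28.2, mass 530≤1089 — dominates #6.
Others (#1, #3, #4, #5, #7, #8) are each worse than #6 on at least one objective.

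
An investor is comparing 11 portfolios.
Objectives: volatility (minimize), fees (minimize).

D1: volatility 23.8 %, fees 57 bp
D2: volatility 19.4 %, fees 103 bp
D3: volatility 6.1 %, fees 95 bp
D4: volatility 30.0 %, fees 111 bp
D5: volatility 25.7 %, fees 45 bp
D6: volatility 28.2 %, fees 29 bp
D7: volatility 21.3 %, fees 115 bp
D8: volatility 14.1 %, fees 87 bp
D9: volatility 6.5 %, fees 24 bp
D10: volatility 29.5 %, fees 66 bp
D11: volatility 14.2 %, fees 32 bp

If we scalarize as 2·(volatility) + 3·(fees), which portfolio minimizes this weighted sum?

D1: 2·23.8 + 3·57 = 218.6
D2: 2·19.4 + 3·103 = 347.8
D3: 2·6.1 + 3·95 = 297.2
D4: 2·30.0 + 3·111 = 393.0
D5: 2·25.7 + 3·45 = 186.4
D6: 2·28.2 + 3·29 = 143.4
D7: 2·21.3 + 3·115 = 387.6
D8: 2·14.1 + 3·87 = 289.2
D9: 2·6.5 + 3·24 = 85.0
D10: 2·29.5 + 3·66 = 257.0
D11: 2·14.2 + 3·32 = 124.4
Lowest: D9 at 85.0.

D9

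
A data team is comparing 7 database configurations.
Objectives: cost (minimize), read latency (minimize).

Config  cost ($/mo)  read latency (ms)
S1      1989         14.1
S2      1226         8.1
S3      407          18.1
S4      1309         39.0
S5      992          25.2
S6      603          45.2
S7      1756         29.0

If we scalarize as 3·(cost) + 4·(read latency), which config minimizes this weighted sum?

S1: 3·1989 + 4·14.1 = 6023.4
S2: 3·1226 + 4·8.1 = 3710.4
S3: 3·407 + 4·18.1 = 1293.4
S4: 3·1309 + 4·39.0 = 4083.0
S5: 3·992 + 4·25.2 = 3076.8
S6: 3·603 + 4·45.2 = 1989.8
S7: 3·1756 + 4·29.0 = 5384.0
Lowest: S3 at 1293.4.

S3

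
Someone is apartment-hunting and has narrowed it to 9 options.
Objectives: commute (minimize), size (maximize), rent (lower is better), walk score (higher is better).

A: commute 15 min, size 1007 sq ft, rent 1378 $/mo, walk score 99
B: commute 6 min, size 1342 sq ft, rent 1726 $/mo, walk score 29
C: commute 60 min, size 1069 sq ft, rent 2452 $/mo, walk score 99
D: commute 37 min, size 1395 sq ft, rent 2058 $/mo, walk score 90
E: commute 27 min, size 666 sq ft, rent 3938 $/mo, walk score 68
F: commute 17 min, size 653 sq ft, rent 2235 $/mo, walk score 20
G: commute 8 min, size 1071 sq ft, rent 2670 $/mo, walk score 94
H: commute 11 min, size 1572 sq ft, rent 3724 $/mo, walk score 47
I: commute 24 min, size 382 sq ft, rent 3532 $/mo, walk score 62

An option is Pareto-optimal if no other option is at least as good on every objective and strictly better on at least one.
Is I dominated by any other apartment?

A vs I: commute 15≤24, size 1007≥382, rent 1378≤3532, walk score 99≥62 — A is at least as good on every objective and strictly better on at least one, so A dominates I.

Yes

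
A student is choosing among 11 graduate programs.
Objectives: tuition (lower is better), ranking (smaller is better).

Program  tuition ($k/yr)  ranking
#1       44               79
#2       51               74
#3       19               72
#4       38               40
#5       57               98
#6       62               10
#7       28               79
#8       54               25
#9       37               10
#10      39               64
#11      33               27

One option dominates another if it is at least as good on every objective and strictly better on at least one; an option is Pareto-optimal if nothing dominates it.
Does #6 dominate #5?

#6 vs #5: #6 is worse on tuition (62 vs 57), so it does not dominate #5.

No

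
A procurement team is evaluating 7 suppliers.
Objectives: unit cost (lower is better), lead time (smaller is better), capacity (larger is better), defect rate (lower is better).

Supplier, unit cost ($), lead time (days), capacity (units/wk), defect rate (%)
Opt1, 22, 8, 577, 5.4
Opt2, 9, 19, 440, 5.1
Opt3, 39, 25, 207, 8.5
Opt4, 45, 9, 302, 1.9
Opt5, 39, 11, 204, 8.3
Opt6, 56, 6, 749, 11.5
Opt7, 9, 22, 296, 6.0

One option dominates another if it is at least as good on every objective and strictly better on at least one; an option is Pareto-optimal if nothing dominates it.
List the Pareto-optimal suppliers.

Opt1, Opt2, Opt4, Opt6

Opt1: not dominated.
Opt2: not dominated.
Opt3: dominated by Opt1 (unit cost 22≤39, lead time 8≤25, capacity 577≥207, defect rate 5.4≤8.5).
Opt4: not dominated (best defect rate).
Opt5: dominated by Opt1 (unit cost 22≤39, lead time 8≤11, capacity 577≥204, defect rate 5.4≤8.3).
Opt6: not dominated (best lead time).
Opt7: dominated by Opt2 (unit cost 9≤9, lead time 19≤22, capacity 440≥296, defect rate 5.1≤6.0).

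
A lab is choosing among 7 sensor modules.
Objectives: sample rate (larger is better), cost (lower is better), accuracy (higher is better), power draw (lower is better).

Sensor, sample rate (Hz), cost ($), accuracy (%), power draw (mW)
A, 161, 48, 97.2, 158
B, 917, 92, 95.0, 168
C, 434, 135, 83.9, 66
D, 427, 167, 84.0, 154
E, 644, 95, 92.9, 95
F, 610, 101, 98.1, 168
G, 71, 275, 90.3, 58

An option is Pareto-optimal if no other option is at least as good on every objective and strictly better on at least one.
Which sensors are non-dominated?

A: not dominated (best cost).
B: not dominated (best sample rate).
C: not dominated.
D: dominated by E (sample rate 644≥427, cost 95≤167, accuracy 92.9≥84.0, power draw 95≤154).
E: not dominated.
F: not dominated (best accuracy).
G: not dominated (best power draw).

A, B, C, E, F, G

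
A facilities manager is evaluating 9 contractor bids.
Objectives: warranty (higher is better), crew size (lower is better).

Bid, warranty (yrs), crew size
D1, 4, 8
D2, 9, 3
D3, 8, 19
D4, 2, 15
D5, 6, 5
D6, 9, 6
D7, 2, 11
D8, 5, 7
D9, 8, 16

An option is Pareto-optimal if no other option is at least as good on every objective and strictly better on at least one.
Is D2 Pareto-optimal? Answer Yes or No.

D1: worse on warranty (4 vs 9).
D3: worse on warranty (8 vs 9).
D4: worse on warranty (2 vs 9).
D5: worse on warranty (6 vs 9).
D6: worse on crew size (6 vs 3).
D7: worse on warranty (2 vs 9).
D8: worse on warranty (5 vs 9).
D9: worse on warranty (8 vs 9).
No option is at least as good as D2 on every objective and strictly better on one.

Yes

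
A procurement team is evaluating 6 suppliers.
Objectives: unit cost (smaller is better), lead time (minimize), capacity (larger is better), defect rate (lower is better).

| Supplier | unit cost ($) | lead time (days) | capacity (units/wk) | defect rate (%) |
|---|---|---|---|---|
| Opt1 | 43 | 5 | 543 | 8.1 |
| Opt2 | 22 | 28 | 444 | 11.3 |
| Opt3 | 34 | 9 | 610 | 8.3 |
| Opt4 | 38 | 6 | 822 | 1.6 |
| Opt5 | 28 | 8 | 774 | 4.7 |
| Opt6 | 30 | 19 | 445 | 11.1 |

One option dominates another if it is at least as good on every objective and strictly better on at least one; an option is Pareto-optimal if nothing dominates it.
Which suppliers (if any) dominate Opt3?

Opt5: unit cost 28≤34, lead time 8≤9, capacity 774≥610, defect rate 4.7≤8.3 — dominates Opt3.
Others (Opt1, Opt2, Opt4, Opt6) are each worse than Opt3 on at least one objective.

Opt5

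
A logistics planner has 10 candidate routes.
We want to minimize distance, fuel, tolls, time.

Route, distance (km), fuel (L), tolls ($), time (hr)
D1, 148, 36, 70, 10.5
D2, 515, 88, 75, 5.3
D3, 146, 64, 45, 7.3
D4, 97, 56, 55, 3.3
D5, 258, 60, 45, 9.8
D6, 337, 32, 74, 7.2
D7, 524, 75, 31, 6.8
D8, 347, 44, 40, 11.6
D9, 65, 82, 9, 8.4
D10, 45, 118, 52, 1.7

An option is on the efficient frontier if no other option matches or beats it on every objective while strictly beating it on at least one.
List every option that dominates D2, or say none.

D4: distance 97≤515, fuel 56≤88, tolls 55≤75, time 3.3≤5.3 — dominates D2.
Others (D1, D3, D5, D6, D7, D8, D9, D10) are each worse than D2 on at least one objective.

D4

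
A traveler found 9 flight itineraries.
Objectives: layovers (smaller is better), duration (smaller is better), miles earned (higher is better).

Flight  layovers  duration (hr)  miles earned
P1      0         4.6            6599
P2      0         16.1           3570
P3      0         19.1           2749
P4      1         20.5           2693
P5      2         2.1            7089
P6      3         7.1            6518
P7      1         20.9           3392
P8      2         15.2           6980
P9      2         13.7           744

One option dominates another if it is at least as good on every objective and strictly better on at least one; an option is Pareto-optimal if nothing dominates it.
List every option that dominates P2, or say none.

P1

P1: layovers 0≤0, duration 4.6≤16.1, miles earned 6599≥3570 — dominates P2.
Others (P3, P4, P5, P6, P7, P8, P9) are each worse than P2 on at least one objective.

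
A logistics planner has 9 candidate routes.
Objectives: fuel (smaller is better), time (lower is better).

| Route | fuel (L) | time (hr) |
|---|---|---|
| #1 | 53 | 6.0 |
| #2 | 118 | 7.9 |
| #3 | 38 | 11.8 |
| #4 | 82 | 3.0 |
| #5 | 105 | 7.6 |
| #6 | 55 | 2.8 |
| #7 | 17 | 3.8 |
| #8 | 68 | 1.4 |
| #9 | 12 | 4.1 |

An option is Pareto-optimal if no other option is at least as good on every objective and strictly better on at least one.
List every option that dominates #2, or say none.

#1: fuel 53≤118, time 6.0≤7.9 — dominates #2.
#4: fuel 82≤118, time 3.0≤7.9 — dominates #2.
#5: fuel 105≤118, time 7.6≤7.9 — dominates #2.
#6: fuel 55≤118, time 2.8≤7.9 — dominates #2.
#7: fuel 17≤118, time 3.8≤7.9 — dominates #2.
#8: fuel 68≤118, time 1.4≤7.9 — dominates #2.
#9: fuel 12≤118, time 4.1≤7.9 — dominates #2.
Others (#3) are each worse than #2 on at least one objective.

#1, #4, #5, #6, #7, #8, #9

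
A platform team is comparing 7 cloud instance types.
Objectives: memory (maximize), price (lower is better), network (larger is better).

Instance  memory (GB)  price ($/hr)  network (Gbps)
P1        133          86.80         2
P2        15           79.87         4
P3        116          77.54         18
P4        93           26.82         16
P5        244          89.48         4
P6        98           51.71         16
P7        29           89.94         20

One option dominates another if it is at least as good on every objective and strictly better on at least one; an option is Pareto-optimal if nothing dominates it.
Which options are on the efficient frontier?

P1, P3, P4, P5, P6, P7

P1: not dominated.
P2: dominated by P3 (memory 116≥15, price 77.54≤79.87, network 18≥4).
P3: not dominated.
P4: not dominated (best price).
P5: not dominated (best memory).
P6: not dominated.
P7: not dominated (best network).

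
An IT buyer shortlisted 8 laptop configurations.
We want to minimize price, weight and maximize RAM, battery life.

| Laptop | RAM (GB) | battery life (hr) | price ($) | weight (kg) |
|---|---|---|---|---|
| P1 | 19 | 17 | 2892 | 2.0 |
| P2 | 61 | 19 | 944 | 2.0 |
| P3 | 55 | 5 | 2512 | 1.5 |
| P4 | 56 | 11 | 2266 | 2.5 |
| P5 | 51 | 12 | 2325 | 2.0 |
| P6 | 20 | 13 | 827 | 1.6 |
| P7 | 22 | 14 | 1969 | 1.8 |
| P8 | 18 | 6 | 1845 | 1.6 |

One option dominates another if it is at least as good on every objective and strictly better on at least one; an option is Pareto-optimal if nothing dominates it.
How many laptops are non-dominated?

4

P1: dominated by P2 (RAM 61≥19, battery life 19≥17, price 944≤2892, weight 2.0≤2.0).
P2: not dominated (best RAM).
P3: not dominated (best weight).
P4: dominated by P2 (RAM 61≥56, battery life 19≥11, price 944≤2266, weight 2.0≤2.5).
P5: dominated by P2 (RAM 61≥51, battery life 19≥12, price 944≤2325, weight 2.0≤2.0).
P6: not dominated (best price).
P7: not dominated.
P8: dominated by P6 (RAM 20≥18, battery life 13≥6, price 827≤1845, weight 1.6≤1.6).
Pareto-optimal: P2, P3, P6, P7 → 4.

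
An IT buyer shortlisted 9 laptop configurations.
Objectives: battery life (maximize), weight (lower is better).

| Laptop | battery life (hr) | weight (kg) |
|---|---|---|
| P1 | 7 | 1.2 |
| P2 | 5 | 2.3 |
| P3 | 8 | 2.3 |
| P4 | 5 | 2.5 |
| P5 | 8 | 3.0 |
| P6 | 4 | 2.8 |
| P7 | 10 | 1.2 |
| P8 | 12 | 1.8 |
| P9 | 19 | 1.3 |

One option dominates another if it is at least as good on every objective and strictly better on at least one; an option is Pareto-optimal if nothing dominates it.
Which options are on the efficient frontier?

P7, P9

P1: dominated by P7 (battery life 10≥7, weight 1.2≤1.2).
P2: dominated by P1 (battery life 7≥5, weight 1.2≤2.3).
P3: dominated by P7 (battery life 10≥8, weight 1.2≤2.3).
P4: dominated by P1 (battery life 7≥5, weight 1.2≤2.5).
P5: dominated by P3 (battery life 8≥8, weight 2.3≤3.0).
P6: dominated by P1 (battery life 7≥4, weight 1.2≤2.8).
P7: not dominated.
P8: dominated by P9 (battery life 19≥12, weight 1.3≤1.8).
P9: not dominated (best battery life).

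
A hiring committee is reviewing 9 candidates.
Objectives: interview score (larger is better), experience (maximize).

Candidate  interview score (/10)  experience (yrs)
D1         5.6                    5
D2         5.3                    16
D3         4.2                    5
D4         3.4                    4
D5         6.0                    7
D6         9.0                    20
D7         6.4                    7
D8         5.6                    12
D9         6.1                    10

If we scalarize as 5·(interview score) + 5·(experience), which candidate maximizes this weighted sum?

D1: 5·5.6 + 5·5 = 53.0
D2: 5·5.3 + 5·16 = 106.5
D3: 5·4.2 + 5·5 = 46.0
D4: 5·3.4 + 5·4 = 37.0
D5: 5·6.0 + 5·7 = 65.0
D6: 5·9.0 + 5·20 = 145.0
D7: 5·6.4 + 5·7 = 67.0
D8: 5·5.6 + 5·12 = 88.0
D9: 5·6.1 + 5·10 = 80.5
Highest: D6 at 145.0.

D6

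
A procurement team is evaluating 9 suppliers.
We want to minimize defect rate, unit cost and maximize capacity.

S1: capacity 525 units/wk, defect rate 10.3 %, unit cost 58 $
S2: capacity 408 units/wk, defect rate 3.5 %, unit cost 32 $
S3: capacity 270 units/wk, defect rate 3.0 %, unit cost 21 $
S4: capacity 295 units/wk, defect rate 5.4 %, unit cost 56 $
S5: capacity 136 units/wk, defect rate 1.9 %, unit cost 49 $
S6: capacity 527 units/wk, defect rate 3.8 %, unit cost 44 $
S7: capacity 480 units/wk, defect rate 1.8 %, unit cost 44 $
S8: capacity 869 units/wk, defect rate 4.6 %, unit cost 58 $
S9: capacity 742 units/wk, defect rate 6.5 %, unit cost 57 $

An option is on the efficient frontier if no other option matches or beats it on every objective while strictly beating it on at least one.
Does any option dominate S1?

Yes

S6 vs S1: capacity 527≥525, defect rate 3.8≤10.3, unit cost 44≤58 — S6 is at least as good on every objective and strictly better on at least one, so S6 dominates S1.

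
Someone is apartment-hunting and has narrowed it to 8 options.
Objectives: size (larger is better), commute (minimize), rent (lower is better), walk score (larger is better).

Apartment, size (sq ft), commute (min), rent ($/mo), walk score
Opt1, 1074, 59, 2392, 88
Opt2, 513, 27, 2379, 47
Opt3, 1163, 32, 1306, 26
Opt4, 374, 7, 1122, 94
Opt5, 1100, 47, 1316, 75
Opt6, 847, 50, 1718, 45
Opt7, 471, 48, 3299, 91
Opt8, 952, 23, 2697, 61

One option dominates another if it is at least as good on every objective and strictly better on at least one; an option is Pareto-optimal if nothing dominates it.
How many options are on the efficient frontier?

7

Opt1: not dominated.
Opt2: not dominated.
Opt3: not dominated (best size).
Opt4: not dominated (best commute).
Opt5: not dominated.
Opt6: dominated by Opt5 (size 1100≥847, commute 47≤50, rent 1316≤1718, walk score 75≥45).
Opt7: not dominated.
Opt8: not dominated.
Pareto-optimal: Opt1, Opt2, Opt3, Opt4, Opt5, Opt7, Opt8 → 7.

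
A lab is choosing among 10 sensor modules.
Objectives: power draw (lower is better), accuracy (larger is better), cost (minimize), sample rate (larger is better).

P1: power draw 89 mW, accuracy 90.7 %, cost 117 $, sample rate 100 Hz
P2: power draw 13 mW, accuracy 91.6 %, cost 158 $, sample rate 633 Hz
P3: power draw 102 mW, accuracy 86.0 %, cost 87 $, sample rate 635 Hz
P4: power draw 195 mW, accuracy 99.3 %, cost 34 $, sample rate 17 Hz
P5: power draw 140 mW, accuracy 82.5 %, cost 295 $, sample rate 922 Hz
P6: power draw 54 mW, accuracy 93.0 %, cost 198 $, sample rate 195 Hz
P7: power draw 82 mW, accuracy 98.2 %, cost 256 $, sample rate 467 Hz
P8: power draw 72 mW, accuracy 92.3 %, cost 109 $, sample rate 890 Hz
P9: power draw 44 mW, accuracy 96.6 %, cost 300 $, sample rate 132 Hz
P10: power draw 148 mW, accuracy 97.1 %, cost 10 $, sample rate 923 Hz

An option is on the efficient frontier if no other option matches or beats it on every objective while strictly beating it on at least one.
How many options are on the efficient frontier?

P1: dominated by P8 (power draw 72≤89, accuracy 92.3≥90.7, cost 109≤117, sample rate 890≥100).
P2: not dominated (best power draw).
P3: not dominated.
P4: not dominated (best accuracy).
P5: not dominated.
P6: not dominated.
P7: not dominated.
P8: not dominated.
P9: not dominated.
P10: not dominated (best cost).
Pareto-optimal: P2, P3, P4, P5, P6, P7, P8, P9, P10 → 9.

9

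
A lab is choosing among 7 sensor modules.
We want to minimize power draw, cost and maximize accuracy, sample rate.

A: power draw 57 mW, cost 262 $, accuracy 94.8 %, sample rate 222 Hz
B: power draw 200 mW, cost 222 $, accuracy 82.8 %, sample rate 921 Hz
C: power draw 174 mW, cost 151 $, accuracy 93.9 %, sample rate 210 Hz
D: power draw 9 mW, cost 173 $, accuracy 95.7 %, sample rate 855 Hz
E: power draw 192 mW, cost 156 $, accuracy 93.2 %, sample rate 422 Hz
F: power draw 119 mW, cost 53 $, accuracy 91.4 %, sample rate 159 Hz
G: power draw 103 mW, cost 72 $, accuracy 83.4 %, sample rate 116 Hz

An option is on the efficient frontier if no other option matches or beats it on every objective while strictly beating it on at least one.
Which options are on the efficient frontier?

A: dominated by D (power draw 9≤57, cost 173≤262, accuracy 95.7≥94.8, sample rate 855≥222).
B: not dominated (best sample rate).
C: not dominated.
D: not dominated (best power draw).
E: not dominated.
F: not dominated (best cost).
G: not dominated.

B, C, D, E, F, G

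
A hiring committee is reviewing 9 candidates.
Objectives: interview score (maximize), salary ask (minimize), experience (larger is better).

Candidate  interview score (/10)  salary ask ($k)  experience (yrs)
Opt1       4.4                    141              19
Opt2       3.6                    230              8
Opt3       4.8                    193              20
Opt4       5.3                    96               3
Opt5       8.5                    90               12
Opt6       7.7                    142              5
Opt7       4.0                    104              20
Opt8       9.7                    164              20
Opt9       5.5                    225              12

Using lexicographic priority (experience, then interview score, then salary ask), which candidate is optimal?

Opt8

First maximize experience: best is 20, kept {Opt3, Opt7, Opt8}.
Then maximize interview score: best is 9.7, kept {Opt8}.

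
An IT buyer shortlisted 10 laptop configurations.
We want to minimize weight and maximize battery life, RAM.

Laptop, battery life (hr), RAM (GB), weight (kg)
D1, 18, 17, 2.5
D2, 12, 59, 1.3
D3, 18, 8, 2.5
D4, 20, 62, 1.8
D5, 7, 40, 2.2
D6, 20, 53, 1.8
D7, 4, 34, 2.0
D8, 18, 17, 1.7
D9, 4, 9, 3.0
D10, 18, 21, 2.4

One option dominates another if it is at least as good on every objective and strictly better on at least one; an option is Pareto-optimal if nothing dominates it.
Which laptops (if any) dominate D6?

D4

D4: battery life 20≥20, RAM 62≥53, weight 1.8≤1.8 — dominates D6.
Others (D1, D2, D3, D5, D7, D8, D9, D10) are each worse than D6 on at least one objective.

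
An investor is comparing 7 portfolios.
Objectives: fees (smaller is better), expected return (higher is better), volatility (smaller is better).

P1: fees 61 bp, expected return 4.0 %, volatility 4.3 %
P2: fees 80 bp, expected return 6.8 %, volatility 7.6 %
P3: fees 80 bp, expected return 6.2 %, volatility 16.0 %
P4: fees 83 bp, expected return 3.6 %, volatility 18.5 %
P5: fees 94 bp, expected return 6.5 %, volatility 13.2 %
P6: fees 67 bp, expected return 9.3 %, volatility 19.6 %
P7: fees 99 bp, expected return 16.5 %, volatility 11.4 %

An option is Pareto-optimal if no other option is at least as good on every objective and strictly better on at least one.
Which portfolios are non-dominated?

P1: not dominated (best fees).
P2: not dominated.
P3: dominated by P2 (fees 80≤80, expected return 6.8≥6.2, volatility 7.6≤16.0).
P4: dominated by P1 (fees 61≤83, expected return 4.0≥3.6, volatility 4.3≤18.5).
P5: dominated by P2 (fees 80≤94, expected return 6.8≥6.5, volatility 7.6≤13.2).
P6: not dominated.
P7: not dominated (best expected return).

P1, P2, P6, P7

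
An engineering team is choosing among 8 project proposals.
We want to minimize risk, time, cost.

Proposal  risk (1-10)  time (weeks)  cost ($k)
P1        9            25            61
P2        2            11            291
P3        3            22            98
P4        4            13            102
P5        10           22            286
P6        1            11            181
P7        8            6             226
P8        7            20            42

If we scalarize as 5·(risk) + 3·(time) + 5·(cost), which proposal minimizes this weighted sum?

P8

P1: 5·9 + 3·25 + 5·61 = 425
P2: 5·2 + 3·11 + 5·291 = 1498
P3: 5·3 + 3·22 + 5·98 = 571
P4: 5·4 + 3·13 + 5·102 = 569
P5: 5·10 + 3·22 + 5·286 = 1546
P6: 5·1 + 3·11 + 5·181 = 943
P7: 5·8 + 3·6 + 5·226 = 1188
P8: 5·7 + 3·20 + 5·42 = 305
Lowest: P8 at 305.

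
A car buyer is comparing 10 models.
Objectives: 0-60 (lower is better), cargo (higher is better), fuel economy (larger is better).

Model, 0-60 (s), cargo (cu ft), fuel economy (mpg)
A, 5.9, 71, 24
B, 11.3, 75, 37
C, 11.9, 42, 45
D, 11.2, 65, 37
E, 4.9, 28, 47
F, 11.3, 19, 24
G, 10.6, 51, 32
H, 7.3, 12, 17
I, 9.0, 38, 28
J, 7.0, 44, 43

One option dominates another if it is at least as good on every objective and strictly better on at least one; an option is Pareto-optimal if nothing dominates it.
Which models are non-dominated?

A: not dominated.
B: not dominated (best cargo).
C: not dominated.
D: not dominated.
E: not dominated (best 0-60).
F: dominated by A (0-60 5.9≤11.3, cargo 71≥19, fuel economy 24≥24).
G: not dominated.
H: dominated by A (0-60 5.9≤7.3, cargo 71≥12, fuel economy 24≥17).
I: dominated by J (0-60 7.0≤9.0, cargo 44≥38, fuel economy 43≥28).
J: not dominated.

A, B, C, D, E, G, J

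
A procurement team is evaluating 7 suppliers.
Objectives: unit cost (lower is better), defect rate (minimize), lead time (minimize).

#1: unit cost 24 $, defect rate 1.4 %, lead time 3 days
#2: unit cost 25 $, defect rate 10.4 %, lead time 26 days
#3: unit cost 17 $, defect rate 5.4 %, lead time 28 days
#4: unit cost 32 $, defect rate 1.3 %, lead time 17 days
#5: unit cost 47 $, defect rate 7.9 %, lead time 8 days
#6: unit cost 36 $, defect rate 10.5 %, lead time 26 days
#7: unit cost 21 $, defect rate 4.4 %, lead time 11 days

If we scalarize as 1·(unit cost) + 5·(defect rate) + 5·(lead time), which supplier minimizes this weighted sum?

#1: 1·24 + 5·1.4 + 5·3 = 46.0
#2: 1·25 + 5·10.4 + 5·26 = 207.0
#3: 1·17 + 5·5.4 + 5·28 = 184.0
#4: 1·32 + 5·1.3 + 5·17 = 123.5
#5: 1·47 + 5·7.9 + 5·8 = 126.5
#6: 1·36 + 5·10.5 + 5·26 = 218.5
#7: 1·21 + 5·4.4 + 5·11 = 98.0
Lowest: #1 at 46.0.

#1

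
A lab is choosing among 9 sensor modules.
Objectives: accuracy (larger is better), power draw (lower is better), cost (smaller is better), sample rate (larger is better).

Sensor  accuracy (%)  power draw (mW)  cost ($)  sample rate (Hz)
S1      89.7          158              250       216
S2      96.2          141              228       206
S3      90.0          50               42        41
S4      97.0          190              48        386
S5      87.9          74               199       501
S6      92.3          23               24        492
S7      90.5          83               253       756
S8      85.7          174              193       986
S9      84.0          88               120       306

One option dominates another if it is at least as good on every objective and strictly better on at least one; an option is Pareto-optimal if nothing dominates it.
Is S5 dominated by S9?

No

S9 vs S5: S9 is worse on accuracy (84.0 vs 87.9), so it does not dominate S5.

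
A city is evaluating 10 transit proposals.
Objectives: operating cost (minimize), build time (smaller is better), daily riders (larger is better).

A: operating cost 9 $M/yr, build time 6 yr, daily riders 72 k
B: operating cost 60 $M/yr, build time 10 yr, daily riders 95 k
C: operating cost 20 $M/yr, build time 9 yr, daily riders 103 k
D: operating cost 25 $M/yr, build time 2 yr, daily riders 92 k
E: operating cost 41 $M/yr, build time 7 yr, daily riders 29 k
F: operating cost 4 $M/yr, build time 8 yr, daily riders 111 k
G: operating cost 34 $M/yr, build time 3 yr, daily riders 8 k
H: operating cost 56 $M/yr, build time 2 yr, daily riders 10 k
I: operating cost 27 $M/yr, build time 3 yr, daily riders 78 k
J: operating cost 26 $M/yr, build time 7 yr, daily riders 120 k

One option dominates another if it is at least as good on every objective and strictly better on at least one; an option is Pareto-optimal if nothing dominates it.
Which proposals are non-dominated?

A: not dominated.
B: dominated by C (operating cost 20≤60, build time 9≤10, daily riders 103≥95).
C: dominated by F (operating cost 4≤20, build time 8≤9, daily riders 111≥103).
D: not dominated.
E: dominated by A (operating cost 9≤41, build time 6≤7, daily riders 72≥29).
F: not dominated (best operating cost).
G: dominated by D (operating cost 25≤34, build time 2≤3, daily riders 92≥8).
H: dominated by D (operating cost 25≤56, build time 2≤2, daily riders 92≥10).
I: dominated by D (operating cost 25≤27, build time 2≤3, daily riders 92≥78).
J: not dominated (best daily riders).

A, D, F, J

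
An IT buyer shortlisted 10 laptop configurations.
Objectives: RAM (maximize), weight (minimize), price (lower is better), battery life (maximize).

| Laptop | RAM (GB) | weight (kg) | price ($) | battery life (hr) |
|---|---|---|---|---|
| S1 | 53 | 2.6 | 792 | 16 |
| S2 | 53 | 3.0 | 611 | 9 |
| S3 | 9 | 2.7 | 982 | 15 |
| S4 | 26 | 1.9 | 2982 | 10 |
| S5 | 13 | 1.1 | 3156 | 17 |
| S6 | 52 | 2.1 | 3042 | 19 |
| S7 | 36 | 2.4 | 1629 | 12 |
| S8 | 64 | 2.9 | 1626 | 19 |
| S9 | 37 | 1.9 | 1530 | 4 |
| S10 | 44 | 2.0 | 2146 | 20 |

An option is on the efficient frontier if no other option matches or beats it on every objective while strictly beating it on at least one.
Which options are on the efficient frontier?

S1, S2, S4, S5, S6, S7, S8, S9, S10

S1: not dominated.
S2: not dominated (best price).
S3: dominated by S1 (RAM 53≥9, weight 2.6≤2.7, price 792≤982, battery life 16≥15).
S4: not dominated.
S5: not dominated (best weight).
S6: not dominated.
S7: not dominated.
S8: not dominated (best RAM).
S9: not dominated.
S10: not dominated (best battery life).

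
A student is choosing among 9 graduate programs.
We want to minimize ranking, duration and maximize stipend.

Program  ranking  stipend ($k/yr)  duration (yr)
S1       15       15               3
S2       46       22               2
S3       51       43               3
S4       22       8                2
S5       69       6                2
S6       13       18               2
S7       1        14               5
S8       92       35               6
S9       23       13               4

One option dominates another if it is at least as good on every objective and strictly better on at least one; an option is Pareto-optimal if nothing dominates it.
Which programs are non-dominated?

S1: dominated by S6 (ranking 13≤15, stipend 18≥15, duration 2≤3).
S2: not dominated.
S3: not dominated (best stipend).
S4: dominated by S6 (ranking 13≤22, stipend 18≥8, duration 2≤2).
S5: dominated by S2 (ranking 46≤69, stipend 22≥6, duration 2≤2).
S6: not dominated.
S7: not dominated (best ranking).
S8: dominated by S3 (ranking 51≤92, stipend 43≥35, duration 3≤6).
S9: dominated by S1 (ranking 15≤23, stipend 15≥13, duration 3≤4).

S2, S3, S6, S7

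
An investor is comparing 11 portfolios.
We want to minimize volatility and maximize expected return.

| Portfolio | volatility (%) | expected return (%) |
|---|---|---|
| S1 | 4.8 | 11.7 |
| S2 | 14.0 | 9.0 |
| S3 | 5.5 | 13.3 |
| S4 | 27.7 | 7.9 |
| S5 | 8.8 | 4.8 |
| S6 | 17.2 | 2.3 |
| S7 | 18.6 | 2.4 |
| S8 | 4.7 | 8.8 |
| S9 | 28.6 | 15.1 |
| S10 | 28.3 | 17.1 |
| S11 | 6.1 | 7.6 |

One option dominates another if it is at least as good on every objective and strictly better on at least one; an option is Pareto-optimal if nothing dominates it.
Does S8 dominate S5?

Yes

S8 vs S5: volatility 4.7≤8.8, expected return 8.8≥4.8 — S8 is at least as good on every objective with at least one strict improvement.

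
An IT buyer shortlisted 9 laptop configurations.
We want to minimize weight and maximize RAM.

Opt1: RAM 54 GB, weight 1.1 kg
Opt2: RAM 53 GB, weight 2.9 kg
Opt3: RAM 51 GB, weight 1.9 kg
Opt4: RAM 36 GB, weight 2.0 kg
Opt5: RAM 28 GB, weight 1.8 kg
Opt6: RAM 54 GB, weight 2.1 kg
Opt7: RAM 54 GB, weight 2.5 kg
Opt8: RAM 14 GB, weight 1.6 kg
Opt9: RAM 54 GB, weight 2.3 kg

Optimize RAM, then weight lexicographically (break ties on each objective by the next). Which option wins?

Opt1

First maximize RAM: best is 54, kept {Opt1, Opt6, Opt7, Opt9}.
Then minimize weight: best is 1.1, kept {Opt1}.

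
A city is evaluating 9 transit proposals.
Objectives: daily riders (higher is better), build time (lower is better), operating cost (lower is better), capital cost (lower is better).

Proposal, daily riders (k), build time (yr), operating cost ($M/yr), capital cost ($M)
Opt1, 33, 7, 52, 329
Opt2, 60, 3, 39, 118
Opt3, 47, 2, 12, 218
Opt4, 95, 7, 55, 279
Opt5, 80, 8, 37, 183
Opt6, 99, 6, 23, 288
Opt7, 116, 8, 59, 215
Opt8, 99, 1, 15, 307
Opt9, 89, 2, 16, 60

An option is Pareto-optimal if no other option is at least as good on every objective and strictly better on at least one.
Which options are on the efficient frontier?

Opt3, Opt4, Opt6, Opt7, Opt8, Opt9

Opt1: dominated by Opt2 (daily riders 60≥33, build time 3≤7, operating cost 39≤52, capital cost 118≤329).
Opt2: dominated by Opt9 (daily riders 89≥60, build time 2≤3, operating cost 16≤39, capital cost 60≤118).
Opt3: not dominated (best operating cost).
Opt4: not dominated.
Opt5: dominated by Opt9 (daily riders 89≥80, build time 2≤8, operating cost 16≤37, capital cost 60≤183).
Opt6: not dominated.
Opt7: not dominated (best daily riders).
Opt8: not dominated (best build time).
Opt9: not dominated (best capital cost).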